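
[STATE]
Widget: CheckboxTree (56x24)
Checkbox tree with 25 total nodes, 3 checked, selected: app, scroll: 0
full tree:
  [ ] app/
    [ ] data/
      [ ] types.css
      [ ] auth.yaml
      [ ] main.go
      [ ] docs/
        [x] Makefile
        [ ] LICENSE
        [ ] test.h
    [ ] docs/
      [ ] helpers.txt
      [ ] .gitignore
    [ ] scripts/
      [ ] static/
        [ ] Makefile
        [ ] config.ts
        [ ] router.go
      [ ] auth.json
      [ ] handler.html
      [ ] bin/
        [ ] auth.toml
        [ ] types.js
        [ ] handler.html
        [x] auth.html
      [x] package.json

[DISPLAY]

>[-] app/                                               
   [-] data/                                            
     [ ] types.css                                      
     [ ] auth.yaml                                      
     [ ] main.go                                        
     [-] docs/                                          
       [x] Makefile                                     
       [ ] LICENSE                                      
       [ ] test.h                                       
   [ ] docs/                                            
     [ ] helpers.txt                                    
     [ ] .gitignore                                     
   [-] scripts/                                         
     [ ] static/                                        
       [ ] Makefile                                     
       [ ] config.ts                                    
       [ ] router.go                                    
     [ ] auth.json                                      
     [ ] handler.html                                   
     [-] bin/                                           
       [ ] auth.toml                                    
       [ ] types.js                                     
       [ ] handler.html                                 
       [x] auth.html                                    


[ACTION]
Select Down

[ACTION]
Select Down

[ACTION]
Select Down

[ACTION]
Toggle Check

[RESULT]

 [-] app/                                               
   [-] data/                                            
     [ ] types.css                                      
>    [x] auth.yaml                                      
     [ ] main.go                                        
     [-] docs/                                          
       [x] Makefile                                     
       [ ] LICENSE                                      
       [ ] test.h                                       
   [ ] docs/                                            
     [ ] helpers.txt                                    
     [ ] .gitignore                                     
   [-] scripts/                                         
     [ ] static/                                        
       [ ] Makefile                                     
       [ ] config.ts                                    
       [ ] router.go                                    
     [ ] auth.json                                      
     [ ] handler.html                                   
     [-] bin/                                           
       [ ] auth.toml                                    
       [ ] types.js                                     
       [ ] handler.html                                 
       [x] auth.html                                    


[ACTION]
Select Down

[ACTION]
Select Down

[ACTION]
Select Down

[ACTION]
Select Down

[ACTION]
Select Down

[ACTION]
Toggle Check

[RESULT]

 [-] app/                                               
   [-] data/                                            
     [ ] types.css                                      
     [x] auth.yaml                                      
     [ ] main.go                                        
     [-] docs/                                          
       [x] Makefile                                     
       [ ] LICENSE                                      
>      [x] test.h                                       
   [ ] docs/                                            
     [ ] helpers.txt                                    
     [ ] .gitignore                                     
   [-] scripts/                                         
     [ ] static/                                        
       [ ] Makefile                                     
       [ ] config.ts                                    
       [ ] router.go                                    
     [ ] auth.json                                      
     [ ] handler.html                                   
     [-] bin/                                           
       [ ] auth.toml                                    
       [ ] types.js                                     
       [ ] handler.html                                 
       [x] auth.html                                    


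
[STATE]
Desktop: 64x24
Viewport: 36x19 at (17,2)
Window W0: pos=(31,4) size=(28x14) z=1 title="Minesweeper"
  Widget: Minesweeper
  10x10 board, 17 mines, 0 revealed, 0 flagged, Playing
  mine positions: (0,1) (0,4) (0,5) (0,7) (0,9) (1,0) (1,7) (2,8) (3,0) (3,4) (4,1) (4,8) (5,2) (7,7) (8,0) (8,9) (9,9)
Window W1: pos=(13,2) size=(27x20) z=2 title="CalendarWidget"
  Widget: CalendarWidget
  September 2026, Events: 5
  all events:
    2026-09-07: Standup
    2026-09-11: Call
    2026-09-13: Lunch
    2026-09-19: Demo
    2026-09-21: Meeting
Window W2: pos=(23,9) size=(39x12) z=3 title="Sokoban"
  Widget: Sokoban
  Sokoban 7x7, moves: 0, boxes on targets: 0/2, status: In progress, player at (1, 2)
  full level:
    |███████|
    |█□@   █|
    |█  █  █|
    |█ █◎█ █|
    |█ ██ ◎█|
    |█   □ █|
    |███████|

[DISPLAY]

━━━━━━━━━━━━━━━━━━━━━━┓             
lendarWidget          ┃             
──────────────────────┨━━━━━━━━━━━━━
   September 2026     ┃eper         
Tu We Th Fr Sa Su     ┃─────────────
 1  2  3  4  5  6     ┃■■           
  8  9 10 11* 12 13*  ┃■■           
15 16 ┏━━━━━━━━━━━━━━━━━━━━━━━━━━━━━
 22 23┃ Sokoban                     
29 30 ┠─────────────────────────────
      ┃███████                      
      ┃█□@   █                      
      ┃█  █  █                      
      ┃█ █◎█ █                      
      ┃█ ██ ◎█                      
      ┃█   □ █                      
      ┃███████                      
      ┃Moves: 0  0/2                
      ┗━━━━━━━━━━━━━━━━━━━━━━━━━━━━━


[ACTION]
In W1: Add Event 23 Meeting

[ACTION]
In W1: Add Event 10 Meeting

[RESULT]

━━━━━━━━━━━━━━━━━━━━━━┓             
lendarWidget          ┃             
──────────────────────┨━━━━━━━━━━━━━
   September 2026     ┃eper         
Tu We Th Fr Sa Su     ┃─────────────
 1  2  3  4  5  6     ┃■■           
  8  9 10* 11* 12 13* ┃■■           
15 16 ┏━━━━━━━━━━━━━━━━━━━━━━━━━━━━━
 22 23┃ Sokoban                     
29 30 ┠─────────────────────────────
      ┃███████                      
      ┃█□@   █                      
      ┃█  █  █                      
      ┃█ █◎█ █                      
      ┃█ ██ ◎█                      
      ┃█   □ █                      
      ┃███████                      
      ┃Moves: 0  0/2                
      ┗━━━━━━━━━━━━━━━━━━━━━━━━━━━━━


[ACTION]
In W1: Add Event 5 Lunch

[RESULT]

━━━━━━━━━━━━━━━━━━━━━━┓             
lendarWidget          ┃             
──────────────────────┨━━━━━━━━━━━━━
   September 2026     ┃eper         
Tu We Th Fr Sa Su     ┃─────────────
 1  2  3  4  5*  6    ┃■■           
  8  9 10* 11* 12 13* ┃■■           
15 16 ┏━━━━━━━━━━━━━━━━━━━━━━━━━━━━━
 22 23┃ Sokoban                     
29 30 ┠─────────────────────────────
      ┃███████                      
      ┃█□@   █                      
      ┃█  █  █                      
      ┃█ █◎█ █                      
      ┃█ ██ ◎█                      
      ┃█   □ █                      
      ┃███████                      
      ┃Moves: 0  0/2                
      ┗━━━━━━━━━━━━━━━━━━━━━━━━━━━━━


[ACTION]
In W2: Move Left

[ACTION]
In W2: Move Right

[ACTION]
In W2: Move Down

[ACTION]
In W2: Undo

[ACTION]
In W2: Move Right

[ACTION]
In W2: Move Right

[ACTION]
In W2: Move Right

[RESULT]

━━━━━━━━━━━━━━━━━━━━━━┓             
lendarWidget          ┃             
──────────────────────┨━━━━━━━━━━━━━
   September 2026     ┃eper         
Tu We Th Fr Sa Su     ┃─────────────
 1  2  3  4  5*  6    ┃■■           
  8  9 10* 11* 12 13* ┃■■           
15 16 ┏━━━━━━━━━━━━━━━━━━━━━━━━━━━━━
 22 23┃ Sokoban                     
29 30 ┠─────────────────────────────
      ┃███████                      
      ┃█□   @█                      
      ┃█  █  █                      
      ┃█ █◎█ █                      
      ┃█ ██ ◎█                      
      ┃█   □ █                      
      ┃███████                      
      ┃Moves: 3  0/2                
      ┗━━━━━━━━━━━━━━━━━━━━━━━━━━━━━


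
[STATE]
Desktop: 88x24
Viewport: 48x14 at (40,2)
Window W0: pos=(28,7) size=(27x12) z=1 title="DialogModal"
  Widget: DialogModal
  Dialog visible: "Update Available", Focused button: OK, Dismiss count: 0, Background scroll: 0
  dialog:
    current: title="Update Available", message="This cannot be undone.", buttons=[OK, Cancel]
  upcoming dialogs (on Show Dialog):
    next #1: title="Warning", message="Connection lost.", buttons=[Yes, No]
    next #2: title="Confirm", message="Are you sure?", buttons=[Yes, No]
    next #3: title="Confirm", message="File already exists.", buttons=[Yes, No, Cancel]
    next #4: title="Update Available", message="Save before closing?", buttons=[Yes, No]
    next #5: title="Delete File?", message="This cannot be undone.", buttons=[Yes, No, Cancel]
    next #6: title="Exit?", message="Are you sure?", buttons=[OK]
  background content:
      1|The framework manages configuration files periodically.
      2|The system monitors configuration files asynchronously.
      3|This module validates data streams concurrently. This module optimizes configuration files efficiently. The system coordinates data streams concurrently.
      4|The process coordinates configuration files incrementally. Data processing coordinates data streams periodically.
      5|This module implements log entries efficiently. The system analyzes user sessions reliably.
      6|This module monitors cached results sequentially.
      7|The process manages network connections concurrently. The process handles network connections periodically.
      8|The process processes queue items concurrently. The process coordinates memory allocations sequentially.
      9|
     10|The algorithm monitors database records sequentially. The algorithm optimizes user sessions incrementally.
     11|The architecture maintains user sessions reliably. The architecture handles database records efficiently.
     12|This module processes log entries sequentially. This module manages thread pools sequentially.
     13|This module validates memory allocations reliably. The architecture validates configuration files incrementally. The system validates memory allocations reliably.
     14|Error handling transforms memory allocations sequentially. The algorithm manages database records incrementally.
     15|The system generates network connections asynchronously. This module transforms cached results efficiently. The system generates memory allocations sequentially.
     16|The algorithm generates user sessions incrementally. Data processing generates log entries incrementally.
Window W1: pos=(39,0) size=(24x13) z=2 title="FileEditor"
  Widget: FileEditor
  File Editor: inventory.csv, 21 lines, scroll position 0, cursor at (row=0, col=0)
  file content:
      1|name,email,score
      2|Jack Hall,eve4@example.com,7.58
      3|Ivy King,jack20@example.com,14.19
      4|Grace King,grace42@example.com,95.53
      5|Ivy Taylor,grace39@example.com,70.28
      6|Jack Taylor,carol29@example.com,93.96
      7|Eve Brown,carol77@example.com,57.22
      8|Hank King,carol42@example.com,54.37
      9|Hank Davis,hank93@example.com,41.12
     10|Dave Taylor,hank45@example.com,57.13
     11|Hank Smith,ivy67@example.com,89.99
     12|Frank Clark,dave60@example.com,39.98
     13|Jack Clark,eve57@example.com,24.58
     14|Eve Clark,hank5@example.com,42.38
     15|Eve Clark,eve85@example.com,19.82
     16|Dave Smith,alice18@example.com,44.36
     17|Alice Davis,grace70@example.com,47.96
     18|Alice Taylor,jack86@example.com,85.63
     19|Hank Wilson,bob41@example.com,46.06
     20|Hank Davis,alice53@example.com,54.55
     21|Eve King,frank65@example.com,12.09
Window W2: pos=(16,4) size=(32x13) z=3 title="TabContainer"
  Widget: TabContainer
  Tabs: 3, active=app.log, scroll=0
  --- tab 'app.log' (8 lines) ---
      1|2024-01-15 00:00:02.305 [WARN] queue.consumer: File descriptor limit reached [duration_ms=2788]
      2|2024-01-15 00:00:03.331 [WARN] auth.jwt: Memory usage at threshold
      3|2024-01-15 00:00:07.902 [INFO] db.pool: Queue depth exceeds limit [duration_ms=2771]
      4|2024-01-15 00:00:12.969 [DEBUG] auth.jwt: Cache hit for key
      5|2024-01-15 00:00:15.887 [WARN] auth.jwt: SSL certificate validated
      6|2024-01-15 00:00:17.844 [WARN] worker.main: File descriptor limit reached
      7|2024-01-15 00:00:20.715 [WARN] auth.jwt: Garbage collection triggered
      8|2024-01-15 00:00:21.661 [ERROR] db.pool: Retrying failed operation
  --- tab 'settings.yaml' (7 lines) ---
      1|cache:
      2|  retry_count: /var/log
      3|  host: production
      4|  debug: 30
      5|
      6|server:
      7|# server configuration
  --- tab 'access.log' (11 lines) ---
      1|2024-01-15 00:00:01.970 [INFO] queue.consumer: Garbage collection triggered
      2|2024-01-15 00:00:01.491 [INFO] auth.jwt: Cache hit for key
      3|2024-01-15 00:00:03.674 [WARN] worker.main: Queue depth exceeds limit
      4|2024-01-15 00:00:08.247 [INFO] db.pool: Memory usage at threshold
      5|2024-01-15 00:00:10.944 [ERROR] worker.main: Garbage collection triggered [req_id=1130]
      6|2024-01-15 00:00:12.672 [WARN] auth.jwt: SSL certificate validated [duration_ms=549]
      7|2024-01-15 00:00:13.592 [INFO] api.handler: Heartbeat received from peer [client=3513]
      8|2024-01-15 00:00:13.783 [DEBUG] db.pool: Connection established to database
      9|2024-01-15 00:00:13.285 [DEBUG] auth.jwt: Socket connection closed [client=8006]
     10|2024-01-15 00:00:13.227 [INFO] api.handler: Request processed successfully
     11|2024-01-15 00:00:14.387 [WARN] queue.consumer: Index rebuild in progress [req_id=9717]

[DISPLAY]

──────────────────────┨                         
█ame,email,score     ▲┃                         
━━━━━━━┓l,eve4@exampl█┃                         
       ┃,jack20@examp░┃                         
───────┨ng,grace42@ex░┃                         
l │ acc┃or,grace39@ex░┃                         
───────┃lor,carol29@e░┃                         
 [WARN]┃n,carol77@exa░┃                         
 [WARN]┃g,carol42@exa░┃                         
 [INFO]┃is,hank93@exa▼┃                         
 [DEBUG┃━━━━━━━━━━━━━━┛                         
 [WARN]┃ndo│ c┃                                 
 [WARN]┃   │lo┃                                 
 [WARN]┃───┘ch┃                                 


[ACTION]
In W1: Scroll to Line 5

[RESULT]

──────────────────────┨                         
Ivy Taylor,grace39@ex▲┃                         
━━━━━━━┓lor,carol29@e░┃                         
       ┃n,carol77@exa░┃                         
───────┨g,carol42@exa█┃                         
l │ acc┃is,hank93@exa░┃                         
───────┃lor,hank45@ex░┃                         
 [WARN]┃th,ivy67@exam░┃                         
 [WARN]┃ark,dave60@ex░┃                         
 [INFO]┃rk,eve57@exam▼┃                         
 [DEBUG┃━━━━━━━━━━━━━━┛                         
 [WARN]┃ndo│ c┃                                 
 [WARN]┃   │lo┃                                 
 [WARN]┃───┘ch┃                                 


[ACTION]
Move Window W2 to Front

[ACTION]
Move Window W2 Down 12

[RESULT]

──────────────────────┨                         
Ivy Taylor,grace39@ex▲┃                         
Jack Taylor,carol29@e░┃                         
Eve Brown,carol77@exa░┃                         
Hank King,carol42@exa█┃                         
Hank Davis,hank93@exa░┃                         
Dave Taylor,hank45@ex░┃                         
Hank Smith,ivy67@exam░┃                         
Frank Clark,dave60@ex░┃                         
━━━━━━━┓rk,eve57@exam▼┃                         
       ┃━━━━━━━━━━━━━━┛                         
───────┨ndo│ c┃                                 
l │ acc┃   │lo┃                                 
───────┃───┘ch┃                                 


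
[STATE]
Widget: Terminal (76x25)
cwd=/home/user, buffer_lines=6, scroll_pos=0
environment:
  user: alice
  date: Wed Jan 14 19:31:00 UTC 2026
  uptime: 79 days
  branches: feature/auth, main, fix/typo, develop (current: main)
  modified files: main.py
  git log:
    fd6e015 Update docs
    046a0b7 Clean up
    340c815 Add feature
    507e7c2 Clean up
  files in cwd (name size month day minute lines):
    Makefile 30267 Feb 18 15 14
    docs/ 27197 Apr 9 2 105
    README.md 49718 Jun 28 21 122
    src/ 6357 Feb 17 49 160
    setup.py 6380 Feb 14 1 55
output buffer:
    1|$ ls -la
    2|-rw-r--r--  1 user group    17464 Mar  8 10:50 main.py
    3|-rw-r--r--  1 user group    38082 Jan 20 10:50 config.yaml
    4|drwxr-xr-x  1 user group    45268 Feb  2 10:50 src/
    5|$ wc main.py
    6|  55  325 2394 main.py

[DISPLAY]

$ ls -la                                                                    
-rw-r--r--  1 user group    17464 Mar  8 10:50 main.py                      
-rw-r--r--  1 user group    38082 Jan 20 10:50 config.yaml                  
drwxr-xr-x  1 user group    45268 Feb  2 10:50 src/                         
$ wc main.py                                                                
  55  325 2394 main.py                                                      
$ █                                                                         
                                                                            
                                                                            
                                                                            
                                                                            
                                                                            
                                                                            
                                                                            
                                                                            
                                                                            
                                                                            
                                                                            
                                                                            
                                                                            
                                                                            
                                                                            
                                                                            
                                                                            
                                                                            


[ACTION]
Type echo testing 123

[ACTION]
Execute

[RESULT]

$ ls -la                                                                    
-rw-r--r--  1 user group    17464 Mar  8 10:50 main.py                      
-rw-r--r--  1 user group    38082 Jan 20 10:50 config.yaml                  
drwxr-xr-x  1 user group    45268 Feb  2 10:50 src/                         
$ wc main.py                                                                
  55  325 2394 main.py                                                      
$ echo testing 123                                                          
testing 123                                                                 
$ █                                                                         
                                                                            
                                                                            
                                                                            
                                                                            
                                                                            
                                                                            
                                                                            
                                                                            
                                                                            
                                                                            
                                                                            
                                                                            
                                                                            
                                                                            
                                                                            
                                                                            


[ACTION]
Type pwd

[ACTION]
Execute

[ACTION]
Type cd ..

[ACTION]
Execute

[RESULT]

$ ls -la                                                                    
-rw-r--r--  1 user group    17464 Mar  8 10:50 main.py                      
-rw-r--r--  1 user group    38082 Jan 20 10:50 config.yaml                  
drwxr-xr-x  1 user group    45268 Feb  2 10:50 src/                         
$ wc main.py                                                                
  55  325 2394 main.py                                                      
$ echo testing 123                                                          
testing 123                                                                 
$ pwd                                                                       
/home/user                                                                  
$ cd ..                                                                     
                                                                            
$ █                                                                         
                                                                            
                                                                            
                                                                            
                                                                            
                                                                            
                                                                            
                                                                            
                                                                            
                                                                            
                                                                            
                                                                            
                                                                            


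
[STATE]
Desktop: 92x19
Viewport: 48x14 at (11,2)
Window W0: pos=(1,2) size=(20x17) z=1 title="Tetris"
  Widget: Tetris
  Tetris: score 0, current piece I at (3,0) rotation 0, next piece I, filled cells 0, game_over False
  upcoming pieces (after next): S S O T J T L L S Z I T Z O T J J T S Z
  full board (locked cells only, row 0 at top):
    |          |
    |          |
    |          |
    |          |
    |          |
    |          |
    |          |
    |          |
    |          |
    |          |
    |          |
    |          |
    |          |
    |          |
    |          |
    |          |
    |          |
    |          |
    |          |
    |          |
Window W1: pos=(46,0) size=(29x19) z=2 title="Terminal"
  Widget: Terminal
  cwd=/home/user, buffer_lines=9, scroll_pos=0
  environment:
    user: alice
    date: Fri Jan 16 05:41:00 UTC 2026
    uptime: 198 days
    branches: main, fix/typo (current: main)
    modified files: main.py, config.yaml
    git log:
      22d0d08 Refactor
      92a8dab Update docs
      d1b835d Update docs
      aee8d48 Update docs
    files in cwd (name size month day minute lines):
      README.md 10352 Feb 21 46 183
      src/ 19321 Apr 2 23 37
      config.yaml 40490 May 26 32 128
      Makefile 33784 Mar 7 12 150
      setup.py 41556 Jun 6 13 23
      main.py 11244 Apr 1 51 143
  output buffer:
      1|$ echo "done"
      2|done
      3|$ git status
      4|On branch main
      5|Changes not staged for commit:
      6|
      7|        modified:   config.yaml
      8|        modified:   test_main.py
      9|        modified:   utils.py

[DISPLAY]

━━━━━━━━━┓                         ┠────────────
         ┃                         ┃$ echo "done
─────────┨                         ┃done        
         ┃                         ┃$ git status
         ┃                         ┃On branch ma
         ┃                         ┃Changes not 
         ┃                         ┃            
         ┃                         ┃        modi
         ┃                         ┃        modi
         ┃                         ┃        modi
         ┃                         ┃$ █         
         ┃                         ┃            
         ┃                         ┃            
         ┃                         ┃            


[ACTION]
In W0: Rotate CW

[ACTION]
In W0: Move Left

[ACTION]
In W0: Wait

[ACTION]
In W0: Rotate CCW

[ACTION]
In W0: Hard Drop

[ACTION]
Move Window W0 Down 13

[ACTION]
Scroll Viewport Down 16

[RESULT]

         ┃                         ┃$ git status
         ┃                         ┃On branch ma
         ┃                         ┃Changes not 
         ┃                         ┃            
         ┃                         ┃        modi
         ┃                         ┃        modi
         ┃                         ┃        modi
         ┃                         ┃$ █         
         ┃                         ┃            
         ┃                         ┃            
         ┃                         ┃            
         ┃                         ┃            
         ┃                         ┃            
━━━━━━━━━┛                         ┗━━━━━━━━━━━━


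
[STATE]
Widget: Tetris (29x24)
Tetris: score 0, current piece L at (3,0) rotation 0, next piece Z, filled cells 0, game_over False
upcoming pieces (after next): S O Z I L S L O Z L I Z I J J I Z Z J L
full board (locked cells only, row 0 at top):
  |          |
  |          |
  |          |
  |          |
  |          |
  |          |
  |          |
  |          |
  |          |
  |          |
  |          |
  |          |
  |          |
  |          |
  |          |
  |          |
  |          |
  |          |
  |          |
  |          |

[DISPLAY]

     ▒    │Next:             
   ▒▒▒    │▓▓                
          │ ▓▓               
          │                  
          │                  
          │                  
          │Score:            
          │0                 
          │                  
          │                  
          │                  
          │                  
          │                  
          │                  
          │                  
          │                  
          │                  
          │                  
          │                  
          │                  
          │                  
          │                  
          │                  
          │                  


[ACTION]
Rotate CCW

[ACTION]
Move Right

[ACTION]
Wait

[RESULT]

          │Next:             
    ▒▒    │▓▓                
     ▒    │ ▓▓               
     ▒    │                  
          │                  
          │                  
          │Score:            
          │0                 
          │                  
          │                  
          │                  
          │                  
          │                  
          │                  
          │                  
          │                  
          │                  
          │                  
          │                  
          │                  
          │                  
          │                  
          │                  
          │                  


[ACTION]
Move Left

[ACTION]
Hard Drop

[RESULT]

   ▓▓     │Next:             
    ▓▓    │ ░░               
          │░░                
          │                  
          │                  
          │                  
          │Score:            
          │0                 
          │                  
          │                  
          │                  
          │                  
          │                  
          │                  
          │                  
          │                  
          │                  
   ▒▒     │                  
    ▒     │                  
    ▒     │                  
          │                  
          │                  
          │                  
          │                  


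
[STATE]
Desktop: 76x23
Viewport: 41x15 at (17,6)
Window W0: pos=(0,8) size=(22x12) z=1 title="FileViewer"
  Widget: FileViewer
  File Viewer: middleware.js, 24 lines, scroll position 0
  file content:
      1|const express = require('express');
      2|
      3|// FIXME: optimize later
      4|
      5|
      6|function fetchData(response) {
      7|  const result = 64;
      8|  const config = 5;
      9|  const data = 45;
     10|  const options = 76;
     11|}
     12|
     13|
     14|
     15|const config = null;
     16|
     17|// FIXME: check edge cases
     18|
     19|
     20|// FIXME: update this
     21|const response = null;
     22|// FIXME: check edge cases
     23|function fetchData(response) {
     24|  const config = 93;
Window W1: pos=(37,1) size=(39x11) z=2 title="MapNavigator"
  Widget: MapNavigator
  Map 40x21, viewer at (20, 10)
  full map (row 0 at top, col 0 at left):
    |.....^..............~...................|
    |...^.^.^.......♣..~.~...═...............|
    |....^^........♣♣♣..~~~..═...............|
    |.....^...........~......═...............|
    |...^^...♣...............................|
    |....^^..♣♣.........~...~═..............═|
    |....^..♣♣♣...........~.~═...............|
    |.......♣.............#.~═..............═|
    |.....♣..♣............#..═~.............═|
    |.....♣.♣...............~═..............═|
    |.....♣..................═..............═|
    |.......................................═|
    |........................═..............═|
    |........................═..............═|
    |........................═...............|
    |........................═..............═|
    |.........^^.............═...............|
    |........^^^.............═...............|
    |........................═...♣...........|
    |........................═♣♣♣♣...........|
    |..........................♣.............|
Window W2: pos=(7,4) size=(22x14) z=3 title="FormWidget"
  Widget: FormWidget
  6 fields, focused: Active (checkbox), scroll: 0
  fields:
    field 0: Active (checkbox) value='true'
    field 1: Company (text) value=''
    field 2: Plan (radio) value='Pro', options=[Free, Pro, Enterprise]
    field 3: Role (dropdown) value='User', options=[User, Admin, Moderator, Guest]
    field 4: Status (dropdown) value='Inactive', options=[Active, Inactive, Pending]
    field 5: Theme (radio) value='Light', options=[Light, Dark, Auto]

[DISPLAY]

───────────┨        ┃...♣.♣..............
     [x]   ┃        ┃...♣..............@.
:    [    ]┃        ┃....................
     ( ) Fr┃        ┃....................
     [Use▼]┃        ┃....................
     [Ina▼]┃        ┗━━━━━━━━━━━━━━━━━━━━
     (●) Li┃                             
           ┃                             
           ┃                             
           ┃                             
           ┃                             
━━━━━━━━━━━┛                             
 5;▼┃                                    
━━━━┛                                    
                                         


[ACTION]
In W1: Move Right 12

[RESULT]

───────────┨        ┃.........~═.........
     [x]   ┃        ┃..........═.......@.
:    [    ]┃        ┃....................
     ( ) Fr┃        ┃..........═.........
     [Use▼]┃        ┃..........═.........
     [Ina▼]┃        ┗━━━━━━━━━━━━━━━━━━━━
     (●) Li┃                             
           ┃                             
           ┃                             
           ┃                             
           ┃                             
━━━━━━━━━━━┛                             
 5;▼┃                                    
━━━━┛                                    
                                         


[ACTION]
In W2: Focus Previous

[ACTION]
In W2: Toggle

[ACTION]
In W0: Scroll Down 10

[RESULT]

───────────┨        ┃.........~═.........
     [x]   ┃        ┃..........═.......@.
:    [    ]┃        ┃....................
     ( ) Fr┃        ┃..........═.........
     [Use▼]┃        ┃..........═.........
     [Ina▼]┃        ┗━━━━━━━━━━━━━━━━━━━━
     (●) Li┃                             
           ┃                             
           ┃                             
           ┃                             
           ┃                             
━━━━━━━━━━━┛                             
   ▼┃                                    
━━━━┛                                    
                                         


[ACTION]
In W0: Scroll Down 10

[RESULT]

───────────┨        ┃.........~═.........
     [x]   ┃        ┃..........═.......@.
:    [    ]┃        ┃....................
     ( ) Fr┃        ┃..........═.........
     [Use▼]┃        ┃..........═.........
     [Ina▼]┃        ┗━━━━━━━━━━━━━━━━━━━━
     (●) Li┃                             
           ┃                             
           ┃                             
           ┃                             
           ┃                             
━━━━━━━━━━━┛                             
 93▼┃                                    
━━━━┛                                    
                                         


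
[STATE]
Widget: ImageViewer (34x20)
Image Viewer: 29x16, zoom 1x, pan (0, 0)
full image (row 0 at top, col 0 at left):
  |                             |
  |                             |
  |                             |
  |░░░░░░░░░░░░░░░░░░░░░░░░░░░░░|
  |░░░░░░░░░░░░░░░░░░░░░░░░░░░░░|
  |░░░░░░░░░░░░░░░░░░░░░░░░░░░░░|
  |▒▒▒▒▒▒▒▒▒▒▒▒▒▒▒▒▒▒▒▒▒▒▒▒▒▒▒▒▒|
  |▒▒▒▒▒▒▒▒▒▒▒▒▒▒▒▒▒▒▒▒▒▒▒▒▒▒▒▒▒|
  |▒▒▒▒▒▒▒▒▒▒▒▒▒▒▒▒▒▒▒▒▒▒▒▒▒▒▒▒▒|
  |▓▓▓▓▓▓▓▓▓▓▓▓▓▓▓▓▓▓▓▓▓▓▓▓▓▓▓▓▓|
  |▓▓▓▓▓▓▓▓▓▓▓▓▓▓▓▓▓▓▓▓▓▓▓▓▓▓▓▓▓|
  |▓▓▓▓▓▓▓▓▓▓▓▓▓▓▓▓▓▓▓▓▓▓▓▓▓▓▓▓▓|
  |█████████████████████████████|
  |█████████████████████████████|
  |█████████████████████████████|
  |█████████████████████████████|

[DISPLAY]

                                  
                                  
                                  
░░░░░░░░░░░░░░░░░░░░░░░░░░░░░     
░░░░░░░░░░░░░░░░░░░░░░░░░░░░░     
░░░░░░░░░░░░░░░░░░░░░░░░░░░░░     
▒▒▒▒▒▒▒▒▒▒▒▒▒▒▒▒▒▒▒▒▒▒▒▒▒▒▒▒▒     
▒▒▒▒▒▒▒▒▒▒▒▒▒▒▒▒▒▒▒▒▒▒▒▒▒▒▒▒▒     
▒▒▒▒▒▒▒▒▒▒▒▒▒▒▒▒▒▒▒▒▒▒▒▒▒▒▒▒▒     
▓▓▓▓▓▓▓▓▓▓▓▓▓▓▓▓▓▓▓▓▓▓▓▓▓▓▓▓▓     
▓▓▓▓▓▓▓▓▓▓▓▓▓▓▓▓▓▓▓▓▓▓▓▓▓▓▓▓▓     
▓▓▓▓▓▓▓▓▓▓▓▓▓▓▓▓▓▓▓▓▓▓▓▓▓▓▓▓▓     
█████████████████████████████     
█████████████████████████████     
█████████████████████████████     
█████████████████████████████     
                                  
                                  
                                  
                                  


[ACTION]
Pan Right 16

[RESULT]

                                  
                                  
                                  
░░░░░░░░░░░░░                     
░░░░░░░░░░░░░                     
░░░░░░░░░░░░░                     
▒▒▒▒▒▒▒▒▒▒▒▒▒                     
▒▒▒▒▒▒▒▒▒▒▒▒▒                     
▒▒▒▒▒▒▒▒▒▒▒▒▒                     
▓▓▓▓▓▓▓▓▓▓▓▓▓                     
▓▓▓▓▓▓▓▓▓▓▓▓▓                     
▓▓▓▓▓▓▓▓▓▓▓▓▓                     
█████████████                     
█████████████                     
█████████████                     
█████████████                     
                                  
                                  
                                  
                                  


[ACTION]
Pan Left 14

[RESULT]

                                  
                                  
                                  
░░░░░░░░░░░░░░░░░░░░░░░░░░░       
░░░░░░░░░░░░░░░░░░░░░░░░░░░       
░░░░░░░░░░░░░░░░░░░░░░░░░░░       
▒▒▒▒▒▒▒▒▒▒▒▒▒▒▒▒▒▒▒▒▒▒▒▒▒▒▒       
▒▒▒▒▒▒▒▒▒▒▒▒▒▒▒▒▒▒▒▒▒▒▒▒▒▒▒       
▒▒▒▒▒▒▒▒▒▒▒▒▒▒▒▒▒▒▒▒▒▒▒▒▒▒▒       
▓▓▓▓▓▓▓▓▓▓▓▓▓▓▓▓▓▓▓▓▓▓▓▓▓▓▓       
▓▓▓▓▓▓▓▓▓▓▓▓▓▓▓▓▓▓▓▓▓▓▓▓▓▓▓       
▓▓▓▓▓▓▓▓▓▓▓▓▓▓▓▓▓▓▓▓▓▓▓▓▓▓▓       
███████████████████████████       
███████████████████████████       
███████████████████████████       
███████████████████████████       
                                  
                                  
                                  
                                  


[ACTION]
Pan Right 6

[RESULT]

                                  
                                  
                                  
░░░░░░░░░░░░░░░░░░░░░             
░░░░░░░░░░░░░░░░░░░░░             
░░░░░░░░░░░░░░░░░░░░░             
▒▒▒▒▒▒▒▒▒▒▒▒▒▒▒▒▒▒▒▒▒             
▒▒▒▒▒▒▒▒▒▒▒▒▒▒▒▒▒▒▒▒▒             
▒▒▒▒▒▒▒▒▒▒▒▒▒▒▒▒▒▒▒▒▒             
▓▓▓▓▓▓▓▓▓▓▓▓▓▓▓▓▓▓▓▓▓             
▓▓▓▓▓▓▓▓▓▓▓▓▓▓▓▓▓▓▓▓▓             
▓▓▓▓▓▓▓▓▓▓▓▓▓▓▓▓▓▓▓▓▓             
█████████████████████             
█████████████████████             
█████████████████████             
█████████████████████             
                                  
                                  
                                  
                                  


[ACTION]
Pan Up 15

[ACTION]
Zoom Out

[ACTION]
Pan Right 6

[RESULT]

                                  
                                  
                                  
░░░░░░░░░░░░░░░                   
░░░░░░░░░░░░░░░                   
░░░░░░░░░░░░░░░                   
▒▒▒▒▒▒▒▒▒▒▒▒▒▒▒                   
▒▒▒▒▒▒▒▒▒▒▒▒▒▒▒                   
▒▒▒▒▒▒▒▒▒▒▒▒▒▒▒                   
▓▓▓▓▓▓▓▓▓▓▓▓▓▓▓                   
▓▓▓▓▓▓▓▓▓▓▓▓▓▓▓                   
▓▓▓▓▓▓▓▓▓▓▓▓▓▓▓                   
███████████████                   
███████████████                   
███████████████                   
███████████████                   
                                  
                                  
                                  
                                  
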